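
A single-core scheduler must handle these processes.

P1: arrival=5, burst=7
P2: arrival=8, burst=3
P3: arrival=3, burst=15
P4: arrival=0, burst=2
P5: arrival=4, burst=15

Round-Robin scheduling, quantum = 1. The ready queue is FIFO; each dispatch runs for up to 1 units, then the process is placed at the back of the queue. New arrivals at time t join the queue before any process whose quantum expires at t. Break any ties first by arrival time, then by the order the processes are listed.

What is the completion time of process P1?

28

Schedule: | P4 0-2 | idle 2-3 | P3 3-4 | P5 4-5 | P3 5-6 | P1 6-7 | P5 7-8 | P3 8-9 | P1 9-10 | P2 10-11 | P5 11-12 | P3 12-13 | P1 13-14 | P2 14-15 | P5 15-16 | P3 16-17 | P1 17-18 | P2 18-19 | P5 19-20 | P3 20-21 | P1 21-22 | P5 22-23 | P3 23-24 | P1 24-25 | P5 25-26 | P3 26-27 | P1 27-28 | P5 28-29 | P3 29-30 | P5 30-31 | P3 31-32 | P5 32-33 | P3 33-34 | P5 34-35 | P3 35-36 | P5 36-37 | P3 37-38 | P5 38-39 | P3 39-40 | P5 40-41 | P3 41-42 | P5 42-43 |
Completion: P1=28  P2=19  P3=42  P4=2  P5=43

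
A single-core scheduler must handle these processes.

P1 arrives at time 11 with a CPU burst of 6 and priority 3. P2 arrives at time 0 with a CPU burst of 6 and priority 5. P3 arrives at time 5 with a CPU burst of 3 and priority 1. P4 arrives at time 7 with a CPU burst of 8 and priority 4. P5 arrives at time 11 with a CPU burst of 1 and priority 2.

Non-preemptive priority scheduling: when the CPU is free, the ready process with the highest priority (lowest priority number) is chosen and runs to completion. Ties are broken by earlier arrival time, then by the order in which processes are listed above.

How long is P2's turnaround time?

Schedule: | P2 0-6 | P3 6-9 | P4 9-17 | P5 17-18 | P1 18-24 |
Completion: P1=24  P2=6  P3=9  P4=17  P5=18
Turnaround (C−A): P1=13  P2=6  P3=4  P4=10  P5=7
Turnaround(P2) = completion − arrival = 6 − 0 = 6

6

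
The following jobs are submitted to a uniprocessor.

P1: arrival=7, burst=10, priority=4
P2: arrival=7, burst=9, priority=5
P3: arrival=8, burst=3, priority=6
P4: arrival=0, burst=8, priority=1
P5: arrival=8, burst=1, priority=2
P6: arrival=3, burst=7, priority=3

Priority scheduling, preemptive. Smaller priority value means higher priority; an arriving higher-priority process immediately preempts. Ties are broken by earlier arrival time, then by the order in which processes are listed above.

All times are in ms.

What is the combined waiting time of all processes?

Gantt: | P4 0-8 | P5 8-9 | P6 9-16 | P1 16-26 | P2 26-35 | P3 35-38 |
Completion: P1=26  P2=35  P3=38  P4=8  P5=9  P6=16
Turnaround (C−A): P1=19  P2=28  P3=30  P4=8  P5=1  P6=13
Waiting = turnaround − burst: P1=9, P2=19, P3=27, P4=0, P5=0, P6=6
Total waiting = 9 + 19 + 27 + 0 + 0 + 6 = 61

61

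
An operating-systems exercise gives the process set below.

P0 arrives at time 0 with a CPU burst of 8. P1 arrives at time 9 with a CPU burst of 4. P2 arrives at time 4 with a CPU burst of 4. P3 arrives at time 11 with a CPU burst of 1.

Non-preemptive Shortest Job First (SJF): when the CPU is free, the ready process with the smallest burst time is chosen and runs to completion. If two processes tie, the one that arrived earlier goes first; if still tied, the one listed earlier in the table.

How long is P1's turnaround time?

Timeline: | P0 0-8 | P2 8-12 | P3 12-13 | P1 13-17 |
Completion: P0=8  P1=17  P2=12  P3=13
Turnaround(P1) = completion − arrival = 17 − 9 = 8

8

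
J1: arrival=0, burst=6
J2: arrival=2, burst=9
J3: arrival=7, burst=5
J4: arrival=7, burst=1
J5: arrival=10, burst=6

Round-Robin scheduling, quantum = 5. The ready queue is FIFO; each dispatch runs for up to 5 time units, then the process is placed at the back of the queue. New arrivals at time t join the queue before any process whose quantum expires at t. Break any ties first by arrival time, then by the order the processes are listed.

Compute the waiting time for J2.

15

Gantt: | J1 0-5 | J2 5-10 | J1 10-11 | J3 11-16 | J4 16-17 | J5 17-22 | J2 22-26 | J5 26-27 |
Completion: J1=11  J2=26  J3=16  J4=17  J5=27
Turnaround (C−A): J1=11  J2=24  J3=9  J4=10  J5=17
Waiting(J2) = turnaround − burst = 24 − 9 = 15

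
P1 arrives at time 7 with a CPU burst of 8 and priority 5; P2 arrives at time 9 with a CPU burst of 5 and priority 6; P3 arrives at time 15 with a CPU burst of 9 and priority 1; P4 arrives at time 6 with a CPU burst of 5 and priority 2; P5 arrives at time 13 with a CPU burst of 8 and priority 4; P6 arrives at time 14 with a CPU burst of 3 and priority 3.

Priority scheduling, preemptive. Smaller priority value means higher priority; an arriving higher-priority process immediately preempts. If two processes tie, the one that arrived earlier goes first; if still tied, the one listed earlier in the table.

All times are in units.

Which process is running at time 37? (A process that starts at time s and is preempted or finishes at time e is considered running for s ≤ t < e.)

Schedule: | idle 0-6 | P4 6-11 | P1 11-13 | P5 13-14 | P6 14-15 | P3 15-24 | P6 24-26 | P5 26-33 | P1 33-39 | P2 39-44 |
Completion: P1=39  P2=44  P3=24  P4=11  P5=33  P6=26

P1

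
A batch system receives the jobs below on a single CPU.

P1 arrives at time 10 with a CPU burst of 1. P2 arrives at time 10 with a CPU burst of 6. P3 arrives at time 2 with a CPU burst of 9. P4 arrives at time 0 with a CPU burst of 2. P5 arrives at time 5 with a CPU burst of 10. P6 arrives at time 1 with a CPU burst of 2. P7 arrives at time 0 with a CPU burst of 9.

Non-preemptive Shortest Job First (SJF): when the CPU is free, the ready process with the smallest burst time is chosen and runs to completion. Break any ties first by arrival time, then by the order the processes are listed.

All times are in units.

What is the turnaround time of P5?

Gantt: | P4 0-2 | P6 2-4 | P7 4-13 | P1 13-14 | P2 14-20 | P3 20-29 | P5 29-39 |
Completion: P1=14  P2=20  P3=29  P4=2  P5=39  P6=4  P7=13
Turnaround(P5) = completion − arrival = 39 − 5 = 34

34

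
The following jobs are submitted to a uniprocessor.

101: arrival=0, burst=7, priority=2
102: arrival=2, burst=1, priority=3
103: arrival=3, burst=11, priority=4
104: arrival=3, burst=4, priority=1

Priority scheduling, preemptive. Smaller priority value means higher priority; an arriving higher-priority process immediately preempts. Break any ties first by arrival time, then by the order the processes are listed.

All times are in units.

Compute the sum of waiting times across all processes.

Gantt: | 101 0-3 | 104 3-7 | 101 7-11 | 102 11-12 | 103 12-23 |
Completion: 101=11  102=12  103=23  104=7
Turnaround (C−A): 101=11  102=10  103=20  104=4
Waiting = turnaround − burst: 101=4, 102=9, 103=9, 104=0
Total waiting = 4 + 9 + 9 + 0 = 22

22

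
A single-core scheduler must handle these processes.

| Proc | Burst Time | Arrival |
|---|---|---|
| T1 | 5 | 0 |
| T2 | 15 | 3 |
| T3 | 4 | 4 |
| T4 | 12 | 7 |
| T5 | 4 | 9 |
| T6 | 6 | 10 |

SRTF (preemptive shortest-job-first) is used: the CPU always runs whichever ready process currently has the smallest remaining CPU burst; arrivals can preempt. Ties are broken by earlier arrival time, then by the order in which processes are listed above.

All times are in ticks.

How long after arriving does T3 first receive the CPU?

Schedule: | T1 0-5 | T3 5-9 | T5 9-13 | T6 13-19 | T4 19-31 | T2 31-46 |
Completion: T1=5  T2=46  T3=9  T4=31  T5=13  T6=19
Turnaround (C−A): T1=5  T2=43  T3=5  T4=24  T5=4  T6=9
Response(T3) = first start − arrival = 5 − 4 = 1

1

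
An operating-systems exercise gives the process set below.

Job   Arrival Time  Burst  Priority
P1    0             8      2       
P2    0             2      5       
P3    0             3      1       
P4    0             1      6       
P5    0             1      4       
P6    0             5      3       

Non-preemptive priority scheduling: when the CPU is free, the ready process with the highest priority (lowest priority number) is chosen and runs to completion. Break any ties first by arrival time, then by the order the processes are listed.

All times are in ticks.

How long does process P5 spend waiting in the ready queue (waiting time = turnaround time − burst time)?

16

Gantt: | P3 0-3 | P1 3-11 | P6 11-16 | P5 16-17 | P2 17-19 | P4 19-20 |
Completion: P1=11  P2=19  P3=3  P4=20  P5=17  P6=16
Turnaround (C−A): P1=11  P2=19  P3=3  P4=20  P5=17  P6=16
Waiting(P5) = turnaround − burst = 17 − 1 = 16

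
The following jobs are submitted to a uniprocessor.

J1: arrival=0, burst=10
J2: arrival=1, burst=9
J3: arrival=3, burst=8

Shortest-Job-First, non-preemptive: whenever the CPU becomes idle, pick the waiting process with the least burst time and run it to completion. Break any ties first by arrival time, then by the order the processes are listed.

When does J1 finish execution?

10

Schedule: | J1 0-10 | J3 10-18 | J2 18-27 |
Completion: J1=10  J2=27  J3=18
Turnaround (C−A): J1=10  J2=26  J3=15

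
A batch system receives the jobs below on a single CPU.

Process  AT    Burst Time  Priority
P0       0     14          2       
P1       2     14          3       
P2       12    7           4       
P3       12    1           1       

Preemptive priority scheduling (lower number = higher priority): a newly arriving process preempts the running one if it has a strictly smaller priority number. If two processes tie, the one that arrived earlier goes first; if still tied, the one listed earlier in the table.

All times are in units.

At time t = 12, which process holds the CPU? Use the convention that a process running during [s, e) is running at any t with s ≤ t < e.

P3

Gantt: | P0 0-12 | P3 12-13 | P0 13-15 | P1 15-29 | P2 29-36 |
Completion: P0=15  P1=29  P2=36  P3=13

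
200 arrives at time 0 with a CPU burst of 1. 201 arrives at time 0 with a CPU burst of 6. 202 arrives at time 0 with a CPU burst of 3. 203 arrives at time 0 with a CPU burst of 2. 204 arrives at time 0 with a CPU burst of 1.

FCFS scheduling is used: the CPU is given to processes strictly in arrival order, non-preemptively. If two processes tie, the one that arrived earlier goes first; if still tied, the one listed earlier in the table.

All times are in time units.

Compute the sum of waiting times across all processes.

30

Schedule: | 200 0-1 | 201 1-7 | 202 7-10 | 203 10-12 | 204 12-13 |
Completion: 200=1  201=7  202=10  203=12  204=13
Waiting = turnaround − burst: 200=0, 201=1, 202=7, 203=10, 204=12
Total waiting = 0 + 1 + 7 + 10 + 12 = 30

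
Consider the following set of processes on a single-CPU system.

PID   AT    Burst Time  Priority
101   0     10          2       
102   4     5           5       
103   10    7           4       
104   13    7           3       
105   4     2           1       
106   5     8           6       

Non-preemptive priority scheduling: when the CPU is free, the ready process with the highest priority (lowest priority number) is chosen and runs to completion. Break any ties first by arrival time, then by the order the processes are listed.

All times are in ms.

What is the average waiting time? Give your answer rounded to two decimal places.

10.33

Timeline: | 101 0-10 | 105 10-12 | 103 12-19 | 104 19-26 | 102 26-31 | 106 31-39 |
Completion: 101=10  102=31  103=19  104=26  105=12  106=39
Turnaround (C−A): 101=10  102=27  103=9  104=13  105=8  106=34
Waiting times: 101=0, 102=22, 103=2, 104=6, 105=6, 106=26
Average waiting = (0+22+2+6+6+26) / 6 = 62/6 = 10.33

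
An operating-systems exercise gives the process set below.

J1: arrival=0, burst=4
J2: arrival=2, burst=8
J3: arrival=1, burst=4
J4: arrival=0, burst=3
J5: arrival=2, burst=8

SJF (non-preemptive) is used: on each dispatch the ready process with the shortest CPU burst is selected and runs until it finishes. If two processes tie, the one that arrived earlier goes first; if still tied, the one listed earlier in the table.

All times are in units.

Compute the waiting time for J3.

Schedule: | J4 0-3 | J1 3-7 | J3 7-11 | J2 11-19 | J5 19-27 |
Completion: J1=7  J2=19  J3=11  J4=3  J5=27
Waiting(J3) = turnaround − burst = 10 − 4 = 6

6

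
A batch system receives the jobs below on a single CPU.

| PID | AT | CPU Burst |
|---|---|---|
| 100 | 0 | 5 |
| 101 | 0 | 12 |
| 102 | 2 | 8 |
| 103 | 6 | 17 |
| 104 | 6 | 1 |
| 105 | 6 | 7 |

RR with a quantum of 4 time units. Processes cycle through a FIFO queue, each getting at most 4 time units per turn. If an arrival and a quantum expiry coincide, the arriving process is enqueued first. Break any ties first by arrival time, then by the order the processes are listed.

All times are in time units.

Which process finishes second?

Gantt: | 100 0-4 | 101 4-8 | 102 8-12 | 100 12-13 | 103 13-17 | 104 17-18 | 105 18-22 | 101 22-26 | 102 26-30 | 103 30-34 | 105 34-37 | 101 37-41 | 103 41-50 |
Completion: 100=13  101=41  102=30  103=50  104=18  105=37
Turnaround (C−A): 100=13  101=41  102=28  103=44  104=12  105=31
Finish order: 100 → 104 → 102 → 105 → 101 → 103

104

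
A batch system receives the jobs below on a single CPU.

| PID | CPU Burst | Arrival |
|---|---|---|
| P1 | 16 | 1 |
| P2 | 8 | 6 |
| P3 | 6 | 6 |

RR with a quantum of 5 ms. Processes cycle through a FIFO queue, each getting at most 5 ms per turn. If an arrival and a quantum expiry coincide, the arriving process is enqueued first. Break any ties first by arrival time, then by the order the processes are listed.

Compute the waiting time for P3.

13

Timeline: | idle 0-1 | P1 1-6 | P2 6-11 | P3 11-16 | P1 16-21 | P2 21-24 | P3 24-25 | P1 25-31 |
Completion: P1=31  P2=24  P3=25
Turnaround (C−A): P1=30  P2=18  P3=19
Waiting(P3) = turnaround − burst = 19 − 6 = 13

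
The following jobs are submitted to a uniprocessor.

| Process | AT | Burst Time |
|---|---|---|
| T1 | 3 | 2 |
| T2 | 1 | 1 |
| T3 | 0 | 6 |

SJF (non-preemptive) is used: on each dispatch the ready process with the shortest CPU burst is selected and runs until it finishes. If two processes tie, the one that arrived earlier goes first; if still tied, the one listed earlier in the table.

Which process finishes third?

T1

Timeline: | T3 0-6 | T2 6-7 | T1 7-9 |
Completion: T1=9  T2=7  T3=6
Turnaround (C−A): T1=6  T2=6  T3=6
Finish order: T3 → T2 → T1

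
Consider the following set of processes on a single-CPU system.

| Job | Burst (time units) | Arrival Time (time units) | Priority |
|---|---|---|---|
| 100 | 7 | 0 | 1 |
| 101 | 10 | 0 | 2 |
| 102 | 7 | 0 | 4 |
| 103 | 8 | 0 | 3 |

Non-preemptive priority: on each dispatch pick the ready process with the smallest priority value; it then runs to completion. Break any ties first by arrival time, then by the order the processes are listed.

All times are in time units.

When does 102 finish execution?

32

Schedule: | 100 0-7 | 101 7-17 | 103 17-25 | 102 25-32 |
Completion: 100=7  101=17  102=32  103=25
Turnaround (C−A): 100=7  101=17  102=32  103=25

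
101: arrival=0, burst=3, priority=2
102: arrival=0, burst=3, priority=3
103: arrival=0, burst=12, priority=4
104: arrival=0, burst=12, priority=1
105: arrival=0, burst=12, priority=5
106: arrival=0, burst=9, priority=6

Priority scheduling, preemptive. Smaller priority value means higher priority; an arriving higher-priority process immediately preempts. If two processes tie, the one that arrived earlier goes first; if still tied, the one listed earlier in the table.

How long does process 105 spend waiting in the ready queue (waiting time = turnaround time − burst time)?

30

Gantt: | 104 0-12 | 101 12-15 | 102 15-18 | 103 18-30 | 105 30-42 | 106 42-51 |
Completion: 101=15  102=18  103=30  104=12  105=42  106=51
Waiting(105) = turnaround − burst = 42 − 12 = 30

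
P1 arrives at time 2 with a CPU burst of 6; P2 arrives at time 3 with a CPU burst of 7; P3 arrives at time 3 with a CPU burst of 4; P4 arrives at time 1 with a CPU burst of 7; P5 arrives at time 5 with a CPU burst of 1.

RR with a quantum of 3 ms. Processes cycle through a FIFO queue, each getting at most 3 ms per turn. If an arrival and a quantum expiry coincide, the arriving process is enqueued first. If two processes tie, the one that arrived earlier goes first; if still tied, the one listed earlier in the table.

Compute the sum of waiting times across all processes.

Schedule: | idle 0-1 | P4 1-4 | P1 4-7 | P2 7-10 | P3 10-13 | P4 13-16 | P5 16-17 | P1 17-20 | P2 20-23 | P3 23-24 | P4 24-25 | P2 25-26 |
Completion: P1=20  P2=26  P3=24  P4=25  P5=17
Turnaround (C−A): P1=18  P2=23  P3=21  P4=24  P5=12
Waiting = turnaround − burst: P1=12, P2=16, P3=17, P4=17, P5=11
Total waiting = 12 + 16 + 17 + 17 + 11 = 73

73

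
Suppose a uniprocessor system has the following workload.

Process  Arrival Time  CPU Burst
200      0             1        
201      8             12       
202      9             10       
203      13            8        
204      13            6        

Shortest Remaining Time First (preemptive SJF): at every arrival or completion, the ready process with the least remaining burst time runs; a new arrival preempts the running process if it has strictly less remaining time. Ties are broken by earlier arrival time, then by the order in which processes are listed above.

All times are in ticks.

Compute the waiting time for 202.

0

Schedule: | 200 0-1 | idle 1-8 | 201 8-9 | 202 9-19 | 204 19-25 | 203 25-33 | 201 33-44 |
Completion: 200=1  201=44  202=19  203=33  204=25
Turnaround (C−A): 200=1  201=36  202=10  203=20  204=12
Waiting(202) = turnaround − burst = 10 − 10 = 0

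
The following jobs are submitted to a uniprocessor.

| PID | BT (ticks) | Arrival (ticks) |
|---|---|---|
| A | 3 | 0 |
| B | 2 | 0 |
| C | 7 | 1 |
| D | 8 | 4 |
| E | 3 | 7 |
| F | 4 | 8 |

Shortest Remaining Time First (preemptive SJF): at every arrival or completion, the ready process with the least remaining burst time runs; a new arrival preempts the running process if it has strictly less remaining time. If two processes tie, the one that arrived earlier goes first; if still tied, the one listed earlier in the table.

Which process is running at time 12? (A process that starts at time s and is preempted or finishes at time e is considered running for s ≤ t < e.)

Timeline: | B 0-2 | A 2-5 | C 5-7 | E 7-10 | F 10-14 | C 14-19 | D 19-27 |
Completion: A=5  B=2  C=19  D=27  E=10  F=14
Turnaround (C−A): A=5  B=2  C=18  D=23  E=3  F=6

F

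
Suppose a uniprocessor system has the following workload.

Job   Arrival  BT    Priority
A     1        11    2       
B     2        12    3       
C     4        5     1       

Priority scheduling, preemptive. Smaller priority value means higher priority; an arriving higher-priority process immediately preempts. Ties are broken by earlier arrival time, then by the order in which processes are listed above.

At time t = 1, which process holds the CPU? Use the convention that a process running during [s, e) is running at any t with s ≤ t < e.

Timeline: | idle 0-1 | A 1-4 | C 4-9 | A 9-17 | B 17-29 |
Completion: A=17  B=29  C=9
Turnaround (C−A): A=16  B=27  C=5

A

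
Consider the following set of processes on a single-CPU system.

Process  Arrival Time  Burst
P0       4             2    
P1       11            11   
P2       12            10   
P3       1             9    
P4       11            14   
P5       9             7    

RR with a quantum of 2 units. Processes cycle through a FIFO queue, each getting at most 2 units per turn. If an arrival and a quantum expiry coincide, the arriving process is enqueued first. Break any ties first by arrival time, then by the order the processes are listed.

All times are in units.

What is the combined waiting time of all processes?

116

Schedule: | idle 0-1 | P3 1-5 | P0 5-7 | P3 7-9 | P5 9-11 | P3 11-13 | P1 13-15 | P4 15-17 | P5 17-19 | P2 19-21 | P3 21-22 | P1 22-24 | P4 24-26 | P5 26-28 | P2 28-30 | P1 30-32 | P4 32-34 | P5 34-35 | P2 35-37 | P1 37-39 | P4 39-41 | P2 41-43 | P1 43-45 | P4 45-47 | P2 47-49 | P1 49-50 | P4 50-54 |
Completion: P0=7  P1=50  P2=49  P3=22  P4=54  P5=35
Turnaround (C−A): P0=3  P1=39  P2=37  P3=21  P4=43  P5=26
Waiting = turnaround − burst: P0=1, P1=28, P2=27, P3=12, P4=29, P5=19
Total waiting = 1 + 28 + 27 + 12 + 29 + 19 = 116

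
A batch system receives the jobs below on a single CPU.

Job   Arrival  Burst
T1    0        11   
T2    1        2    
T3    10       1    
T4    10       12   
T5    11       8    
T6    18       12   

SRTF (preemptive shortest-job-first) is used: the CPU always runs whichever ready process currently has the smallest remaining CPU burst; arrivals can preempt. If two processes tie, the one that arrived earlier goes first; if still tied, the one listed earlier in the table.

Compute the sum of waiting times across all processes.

Gantt: | T1 0-1 | T2 1-3 | T1 3-10 | T3 10-11 | T1 11-14 | T5 14-22 | T4 22-34 | T6 34-46 |
Completion: T1=14  T2=3  T3=11  T4=34  T5=22  T6=46
Waiting = turnaround − burst: T1=3, T2=0, T3=0, T4=12, T5=3, T6=16
Total waiting = 3 + 0 + 0 + 12 + 3 + 16 = 34

34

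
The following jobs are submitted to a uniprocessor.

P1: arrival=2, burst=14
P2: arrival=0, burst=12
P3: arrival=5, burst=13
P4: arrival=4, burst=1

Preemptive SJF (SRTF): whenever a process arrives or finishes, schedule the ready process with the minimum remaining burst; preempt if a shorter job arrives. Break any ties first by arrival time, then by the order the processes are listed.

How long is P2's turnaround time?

Timeline: | P2 0-4 | P4 4-5 | P2 5-13 | P3 13-26 | P1 26-40 |
Completion: P1=40  P2=13  P3=26  P4=5
Turnaround (C−A): P1=38  P2=13  P3=21  P4=1
Turnaround(P2) = completion − arrival = 13 − 0 = 13

13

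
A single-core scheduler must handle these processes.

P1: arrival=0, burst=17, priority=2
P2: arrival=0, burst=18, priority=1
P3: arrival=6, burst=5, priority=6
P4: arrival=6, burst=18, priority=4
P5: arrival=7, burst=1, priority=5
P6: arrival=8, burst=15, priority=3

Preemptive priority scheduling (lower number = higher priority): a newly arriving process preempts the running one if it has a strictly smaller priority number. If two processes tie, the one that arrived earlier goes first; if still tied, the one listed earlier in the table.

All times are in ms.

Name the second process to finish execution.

Timeline: | P2 0-18 | P1 18-35 | P6 35-50 | P4 50-68 | P5 68-69 | P3 69-74 |
Completion: P1=35  P2=18  P3=74  P4=68  P5=69  P6=50
Finish order: P2 → P1 → P6 → P4 → P5 → P3

P1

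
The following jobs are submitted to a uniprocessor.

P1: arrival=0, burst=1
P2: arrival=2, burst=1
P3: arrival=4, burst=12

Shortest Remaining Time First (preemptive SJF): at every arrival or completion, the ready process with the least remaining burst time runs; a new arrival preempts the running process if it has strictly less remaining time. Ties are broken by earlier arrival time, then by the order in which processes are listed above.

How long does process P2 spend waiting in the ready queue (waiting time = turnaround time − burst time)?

0

Timeline: | P1 0-1 | idle 1-2 | P2 2-3 | idle 3-4 | P3 4-16 |
Completion: P1=1  P2=3  P3=16
Waiting(P2) = turnaround − burst = 1 − 1 = 0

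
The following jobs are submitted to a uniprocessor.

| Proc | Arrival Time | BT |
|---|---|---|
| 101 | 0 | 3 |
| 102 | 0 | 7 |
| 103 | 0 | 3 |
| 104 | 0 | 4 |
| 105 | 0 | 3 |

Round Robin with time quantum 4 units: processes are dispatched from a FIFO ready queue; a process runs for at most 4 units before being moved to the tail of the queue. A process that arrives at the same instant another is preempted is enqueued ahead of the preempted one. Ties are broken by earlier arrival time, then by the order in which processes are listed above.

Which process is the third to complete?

Timeline: | 101 0-3 | 102 3-7 | 103 7-10 | 104 10-14 | 105 14-17 | 102 17-20 |
Completion: 101=3  102=20  103=10  104=14  105=17
Finish order: 101 → 103 → 104 → 105 → 102

104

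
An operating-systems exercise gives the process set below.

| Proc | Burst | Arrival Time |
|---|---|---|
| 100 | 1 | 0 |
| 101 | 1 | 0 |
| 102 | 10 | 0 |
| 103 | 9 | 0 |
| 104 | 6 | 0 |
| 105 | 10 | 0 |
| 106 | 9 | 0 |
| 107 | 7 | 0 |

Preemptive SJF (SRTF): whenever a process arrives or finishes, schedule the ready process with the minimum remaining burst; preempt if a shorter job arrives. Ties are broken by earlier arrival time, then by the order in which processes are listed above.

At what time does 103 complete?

24

Gantt: | 100 0-1 | 101 1-2 | 104 2-8 | 107 8-15 | 103 15-24 | 106 24-33 | 102 33-43 | 105 43-53 |
Completion: 100=1  101=2  102=43  103=24  104=8  105=53  106=33  107=15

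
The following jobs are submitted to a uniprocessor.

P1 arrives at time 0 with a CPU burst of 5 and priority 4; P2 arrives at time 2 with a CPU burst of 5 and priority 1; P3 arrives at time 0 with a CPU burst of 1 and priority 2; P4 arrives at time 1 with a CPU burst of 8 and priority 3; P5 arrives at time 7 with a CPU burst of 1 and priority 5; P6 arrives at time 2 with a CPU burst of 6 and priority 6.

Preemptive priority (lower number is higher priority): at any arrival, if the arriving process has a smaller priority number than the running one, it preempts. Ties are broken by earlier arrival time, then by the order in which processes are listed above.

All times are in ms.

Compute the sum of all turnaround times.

Schedule: | P3 0-1 | P4 1-2 | P2 2-7 | P4 7-14 | P1 14-19 | P5 19-20 | P6 20-26 |
Completion: P1=19  P2=7  P3=1  P4=14  P5=20  P6=26
Turnaround (C−A): P1=19  P2=5  P3=1  P4=13  P5=13  P6=24
Turnaround = completion − arrival: P1=19, P2=5, P3=1, P4=13, P5=13, P6=24
Total turnaround = 19 + 5 + 1 + 13 + 13 + 24 = 75

75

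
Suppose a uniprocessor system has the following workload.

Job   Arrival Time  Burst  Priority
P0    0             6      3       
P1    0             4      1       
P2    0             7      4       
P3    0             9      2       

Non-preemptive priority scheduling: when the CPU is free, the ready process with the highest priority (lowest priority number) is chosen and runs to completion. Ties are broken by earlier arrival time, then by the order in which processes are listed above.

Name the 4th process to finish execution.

P2

Gantt: | P1 0-4 | P3 4-13 | P0 13-19 | P2 19-26 |
Completion: P0=19  P1=4  P2=26  P3=13
Turnaround (C−A): P0=19  P1=4  P2=26  P3=13
Finish order: P1 → P3 → P0 → P2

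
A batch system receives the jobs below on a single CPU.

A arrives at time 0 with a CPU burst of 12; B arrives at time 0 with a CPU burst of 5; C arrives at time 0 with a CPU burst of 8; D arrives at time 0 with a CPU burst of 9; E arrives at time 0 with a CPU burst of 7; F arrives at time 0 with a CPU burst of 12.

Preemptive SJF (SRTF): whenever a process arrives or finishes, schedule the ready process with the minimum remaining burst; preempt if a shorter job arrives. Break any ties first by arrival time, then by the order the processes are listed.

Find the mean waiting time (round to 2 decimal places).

Timeline: | B 0-5 | E 5-12 | C 12-20 | D 20-29 | A 29-41 | F 41-53 |
Completion: A=41  B=5  C=20  D=29  E=12  F=53
Turnaround (C−A): A=41  B=5  C=20  D=29  E=12  F=53
Waiting times: A=29, B=0, C=12, D=20, E=5, F=41
Average waiting = (29+0+12+20+5+41) / 6 = 107/6 = 17.83

17.83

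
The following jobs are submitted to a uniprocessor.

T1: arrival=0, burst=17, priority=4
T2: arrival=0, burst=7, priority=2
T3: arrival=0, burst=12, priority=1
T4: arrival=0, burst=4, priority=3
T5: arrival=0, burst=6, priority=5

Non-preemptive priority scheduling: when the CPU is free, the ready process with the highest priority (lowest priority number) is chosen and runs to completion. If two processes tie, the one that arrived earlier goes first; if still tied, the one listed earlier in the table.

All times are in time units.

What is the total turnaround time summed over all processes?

Gantt: | T3 0-12 | T2 12-19 | T4 19-23 | T1 23-40 | T5 40-46 |
Completion: T1=40  T2=19  T3=12  T4=23  T5=46
Turnaround = completion − arrival: T1=40, T2=19, T3=12, T4=23, T5=46
Total turnaround = 40 + 19 + 12 + 23 + 46 = 140

140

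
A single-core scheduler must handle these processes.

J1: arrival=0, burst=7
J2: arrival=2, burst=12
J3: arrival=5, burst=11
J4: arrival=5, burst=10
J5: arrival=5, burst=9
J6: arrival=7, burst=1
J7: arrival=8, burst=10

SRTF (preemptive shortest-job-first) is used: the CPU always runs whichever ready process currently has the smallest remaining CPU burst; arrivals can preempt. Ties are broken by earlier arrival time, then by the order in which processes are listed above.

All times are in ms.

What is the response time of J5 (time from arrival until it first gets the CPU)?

3

Gantt: | J1 0-7 | J6 7-8 | J5 8-17 | J4 17-27 | J7 27-37 | J3 37-48 | J2 48-60 |
Completion: J1=7  J2=60  J3=48  J4=27  J5=17  J6=8  J7=37
Response(J5) = first start − arrival = 8 − 5 = 3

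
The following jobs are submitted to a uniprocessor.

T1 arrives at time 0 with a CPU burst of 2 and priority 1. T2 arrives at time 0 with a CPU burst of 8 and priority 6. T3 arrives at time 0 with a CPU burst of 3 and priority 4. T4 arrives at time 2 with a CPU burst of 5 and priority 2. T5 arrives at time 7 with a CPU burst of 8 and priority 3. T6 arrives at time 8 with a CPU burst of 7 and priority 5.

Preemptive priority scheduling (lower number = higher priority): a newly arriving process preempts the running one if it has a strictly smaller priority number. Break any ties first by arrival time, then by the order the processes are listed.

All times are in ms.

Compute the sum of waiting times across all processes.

Timeline: | T1 0-2 | T4 2-7 | T5 7-15 | T3 15-18 | T6 18-25 | T2 25-33 |
Completion: T1=2  T2=33  T3=18  T4=7  T5=15  T6=25
Turnaround (C−A): T1=2  T2=33  T3=18  T4=5  T5=8  T6=17
Waiting = turnaround − burst: T1=0, T2=25, T3=15, T4=0, T5=0, T6=10
Total waiting = 0 + 25 + 15 + 0 + 0 + 10 = 50

50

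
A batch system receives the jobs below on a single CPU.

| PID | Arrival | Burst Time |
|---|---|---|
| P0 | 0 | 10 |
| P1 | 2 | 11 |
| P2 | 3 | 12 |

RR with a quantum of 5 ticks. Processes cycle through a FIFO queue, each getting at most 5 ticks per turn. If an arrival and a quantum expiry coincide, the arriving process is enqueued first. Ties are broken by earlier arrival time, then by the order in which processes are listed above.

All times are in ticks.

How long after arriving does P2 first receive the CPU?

Schedule: | P0 0-5 | P1 5-10 | P2 10-15 | P0 15-20 | P1 20-25 | P2 25-30 | P1 30-31 | P2 31-33 |
Completion: P0=20  P1=31  P2=33
Response(P2) = first start − arrival = 10 − 3 = 7

7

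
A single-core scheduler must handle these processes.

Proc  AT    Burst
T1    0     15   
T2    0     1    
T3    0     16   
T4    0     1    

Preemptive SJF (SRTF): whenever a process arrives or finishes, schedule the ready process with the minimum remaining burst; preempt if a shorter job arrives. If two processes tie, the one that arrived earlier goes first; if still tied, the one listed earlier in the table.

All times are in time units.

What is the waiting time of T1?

2

Schedule: | T2 0-1 | T4 1-2 | T1 2-17 | T3 17-33 |
Completion: T1=17  T2=1  T3=33  T4=2
Waiting(T1) = turnaround − burst = 17 − 15 = 2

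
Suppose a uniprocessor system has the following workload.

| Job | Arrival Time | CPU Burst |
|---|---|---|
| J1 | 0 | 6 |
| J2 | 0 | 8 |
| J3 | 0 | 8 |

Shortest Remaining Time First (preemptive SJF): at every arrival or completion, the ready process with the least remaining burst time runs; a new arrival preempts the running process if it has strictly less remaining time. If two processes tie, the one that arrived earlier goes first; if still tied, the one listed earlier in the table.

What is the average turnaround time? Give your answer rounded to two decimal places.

Schedule: | J1 0-6 | J2 6-14 | J3 14-22 |
Completion: J1=6  J2=14  J3=22
Turnaround (C−A): J1=6  J2=14  J3=22
Turnaround times: J1=6, J2=14, J3=22
Average turnaround = (6+14+22) / 3 = 42/3 = 14.00

14.00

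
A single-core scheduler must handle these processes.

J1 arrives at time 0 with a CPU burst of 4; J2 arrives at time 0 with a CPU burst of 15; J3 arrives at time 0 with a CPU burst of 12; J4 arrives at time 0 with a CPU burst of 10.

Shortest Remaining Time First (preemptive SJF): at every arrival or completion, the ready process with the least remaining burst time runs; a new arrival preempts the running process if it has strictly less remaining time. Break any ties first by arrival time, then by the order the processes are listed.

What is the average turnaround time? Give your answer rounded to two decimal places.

Timeline: | J1 0-4 | J4 4-14 | J3 14-26 | J2 26-41 |
Completion: J1=4  J2=41  J3=26  J4=14
Turnaround (C−A): J1=4  J2=41  J3=26  J4=14
Turnaround times: J1=4, J2=41, J3=26, J4=14
Average turnaround = (4+41+26+14) / 4 = 85/4 = 21.25

21.25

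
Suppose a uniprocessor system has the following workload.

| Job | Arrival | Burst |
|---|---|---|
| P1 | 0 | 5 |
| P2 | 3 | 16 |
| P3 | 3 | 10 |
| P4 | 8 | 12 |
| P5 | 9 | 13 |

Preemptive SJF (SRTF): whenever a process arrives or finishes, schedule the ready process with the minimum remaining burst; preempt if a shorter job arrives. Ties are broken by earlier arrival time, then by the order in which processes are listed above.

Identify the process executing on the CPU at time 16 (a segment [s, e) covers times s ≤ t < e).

P4

Timeline: | P1 0-5 | P3 5-15 | P4 15-27 | P5 27-40 | P2 40-56 |
Completion: P1=5  P2=56  P3=15  P4=27  P5=40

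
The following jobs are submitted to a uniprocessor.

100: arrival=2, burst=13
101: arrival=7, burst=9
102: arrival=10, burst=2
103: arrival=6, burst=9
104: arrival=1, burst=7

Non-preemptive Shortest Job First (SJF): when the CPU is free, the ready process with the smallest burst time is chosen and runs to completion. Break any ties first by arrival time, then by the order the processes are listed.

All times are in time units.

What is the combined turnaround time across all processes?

Timeline: | idle 0-1 | 104 1-8 | 103 8-17 | 102 17-19 | 101 19-28 | 100 28-41 |
Completion: 100=41  101=28  102=19  103=17  104=8
Turnaround (C−A): 100=39  101=21  102=9  103=11  104=7
Turnaround = completion − arrival: 100=39, 101=21, 102=9, 103=11, 104=7
Total turnaround = 39 + 21 + 9 + 11 + 7 = 87

87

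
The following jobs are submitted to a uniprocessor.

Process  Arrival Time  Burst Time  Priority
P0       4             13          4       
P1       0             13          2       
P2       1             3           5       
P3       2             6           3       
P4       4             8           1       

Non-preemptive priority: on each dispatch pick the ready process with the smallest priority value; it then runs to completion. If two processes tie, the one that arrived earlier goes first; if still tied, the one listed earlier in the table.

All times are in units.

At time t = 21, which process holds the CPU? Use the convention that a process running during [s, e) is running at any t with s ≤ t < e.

P3

Schedule: | P1 0-13 | P4 13-21 | P3 21-27 | P0 27-40 | P2 40-43 |
Completion: P0=40  P1=13  P2=43  P3=27  P4=21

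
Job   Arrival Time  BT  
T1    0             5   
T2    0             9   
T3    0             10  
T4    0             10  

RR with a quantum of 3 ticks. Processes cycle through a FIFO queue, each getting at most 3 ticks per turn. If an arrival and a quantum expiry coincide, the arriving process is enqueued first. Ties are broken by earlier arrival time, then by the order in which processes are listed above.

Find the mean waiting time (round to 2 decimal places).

Gantt: | T1 0-3 | T2 3-6 | T3 6-9 | T4 9-12 | T1 12-14 | T2 14-17 | T3 17-20 | T4 20-23 | T2 23-26 | T3 26-29 | T4 29-32 | T3 32-33 | T4 33-34 |
Completion: T1=14  T2=26  T3=33  T4=34
Turnaround (C−A): T1=14  T2=26  T3=33  T4=34
Waiting times: T1=9, T2=17, T3=23, T4=24
Average waiting = (9+17+23+24) / 4 = 73/4 = 18.25

18.25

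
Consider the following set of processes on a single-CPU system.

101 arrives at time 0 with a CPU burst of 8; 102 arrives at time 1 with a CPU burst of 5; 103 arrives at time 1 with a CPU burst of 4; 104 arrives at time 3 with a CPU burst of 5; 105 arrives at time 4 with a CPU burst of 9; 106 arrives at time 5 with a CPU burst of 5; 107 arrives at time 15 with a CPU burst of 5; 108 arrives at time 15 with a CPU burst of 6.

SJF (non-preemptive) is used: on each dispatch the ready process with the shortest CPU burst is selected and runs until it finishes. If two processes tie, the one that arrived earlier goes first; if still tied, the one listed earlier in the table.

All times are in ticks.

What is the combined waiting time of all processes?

Schedule: | 101 0-8 | 103 8-12 | 102 12-17 | 104 17-22 | 106 22-27 | 107 27-32 | 108 32-38 | 105 38-47 |
Completion: 101=8  102=17  103=12  104=22  105=47  106=27  107=32  108=38
Turnaround (C−A): 101=8  102=16  103=11  104=19  105=43  106=22  107=17  108=23
Waiting = turnaround − burst: 101=0, 102=11, 103=7, 104=14, 105=34, 106=17, 107=12, 108=17
Total waiting = 0 + 11 + 7 + 14 + 34 + 17 + 12 + 17 = 112

112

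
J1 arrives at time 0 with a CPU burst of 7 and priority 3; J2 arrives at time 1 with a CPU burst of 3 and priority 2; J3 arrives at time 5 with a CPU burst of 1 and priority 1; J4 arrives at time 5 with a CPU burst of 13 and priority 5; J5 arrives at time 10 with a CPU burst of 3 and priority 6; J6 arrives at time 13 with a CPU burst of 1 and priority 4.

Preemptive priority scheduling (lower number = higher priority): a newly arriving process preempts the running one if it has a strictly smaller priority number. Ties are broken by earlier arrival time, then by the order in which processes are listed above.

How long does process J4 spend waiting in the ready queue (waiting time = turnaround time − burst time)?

7

Schedule: | J1 0-1 | J2 1-4 | J1 4-5 | J3 5-6 | J1 6-11 | J4 11-13 | J6 13-14 | J4 14-25 | J5 25-28 |
Completion: J1=11  J2=4  J3=6  J4=25  J5=28  J6=14
Waiting(J4) = turnaround − burst = 20 − 13 = 7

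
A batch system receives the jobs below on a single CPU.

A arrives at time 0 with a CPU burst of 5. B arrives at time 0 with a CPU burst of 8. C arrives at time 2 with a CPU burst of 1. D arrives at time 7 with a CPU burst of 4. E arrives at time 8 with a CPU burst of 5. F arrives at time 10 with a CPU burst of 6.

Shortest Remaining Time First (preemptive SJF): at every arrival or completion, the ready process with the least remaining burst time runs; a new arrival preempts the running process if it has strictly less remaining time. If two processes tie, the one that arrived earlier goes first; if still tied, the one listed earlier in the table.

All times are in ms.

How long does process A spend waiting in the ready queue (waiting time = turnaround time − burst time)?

Schedule: | A 0-2 | C 2-3 | A 3-6 | B 6-7 | D 7-11 | E 11-16 | F 16-22 | B 22-29 |
Completion: A=6  B=29  C=3  D=11  E=16  F=22
Waiting(A) = turnaround − burst = 6 − 5 = 1

1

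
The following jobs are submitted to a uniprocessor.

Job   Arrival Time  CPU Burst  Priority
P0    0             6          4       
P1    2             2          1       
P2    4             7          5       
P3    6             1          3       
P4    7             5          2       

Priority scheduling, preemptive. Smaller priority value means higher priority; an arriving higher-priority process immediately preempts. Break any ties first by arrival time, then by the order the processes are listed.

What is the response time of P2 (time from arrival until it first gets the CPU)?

10

Gantt: | P0 0-2 | P1 2-4 | P0 4-6 | P3 6-7 | P4 7-12 | P0 12-14 | P2 14-21 |
Completion: P0=14  P1=4  P2=21  P3=7  P4=12
Turnaround (C−A): P0=14  P1=2  P2=17  P3=1  P4=5
Response(P2) = first start − arrival = 14 − 4 = 10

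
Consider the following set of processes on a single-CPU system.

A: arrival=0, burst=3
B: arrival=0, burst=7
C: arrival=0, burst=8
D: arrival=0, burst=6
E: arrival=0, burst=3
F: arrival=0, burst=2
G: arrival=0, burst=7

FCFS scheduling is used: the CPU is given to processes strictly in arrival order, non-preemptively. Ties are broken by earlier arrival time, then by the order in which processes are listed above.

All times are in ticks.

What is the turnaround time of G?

Timeline: | A 0-3 | B 3-10 | C 10-18 | D 18-24 | E 24-27 | F 27-29 | G 29-36 |
Completion: A=3  B=10  C=18  D=24  E=27  F=29  G=36
Turnaround(G) = completion − arrival = 36 − 0 = 36

36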